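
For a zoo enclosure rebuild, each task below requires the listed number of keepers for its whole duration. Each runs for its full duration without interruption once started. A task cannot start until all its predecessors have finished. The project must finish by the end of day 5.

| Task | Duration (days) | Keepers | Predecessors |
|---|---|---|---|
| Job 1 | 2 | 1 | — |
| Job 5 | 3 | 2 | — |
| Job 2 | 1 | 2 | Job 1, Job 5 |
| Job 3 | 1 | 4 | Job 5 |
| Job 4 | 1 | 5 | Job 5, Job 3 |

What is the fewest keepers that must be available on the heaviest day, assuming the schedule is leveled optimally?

6

Schedule Job 1@1, Job 5@1, Job 2@4, Job 3@4, Job 4@5: d1:3  d2:3  d3:2  d4:6  d5:5 — peak 6.
No arrangement of the 5 feasible schedules does better.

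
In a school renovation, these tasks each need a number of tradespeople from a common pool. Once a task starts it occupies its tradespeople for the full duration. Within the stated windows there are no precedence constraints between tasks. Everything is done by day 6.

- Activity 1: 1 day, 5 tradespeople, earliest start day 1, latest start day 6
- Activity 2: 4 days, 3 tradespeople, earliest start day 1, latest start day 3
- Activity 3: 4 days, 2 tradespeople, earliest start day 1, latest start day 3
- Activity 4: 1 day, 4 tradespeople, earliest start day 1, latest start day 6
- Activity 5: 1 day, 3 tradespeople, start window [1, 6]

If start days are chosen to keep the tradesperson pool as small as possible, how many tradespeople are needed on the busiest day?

Early-start (Activity 1@1, Activity 2@1, Activity 3@1, Activity 4@1, Activity 5@1) gives peak 17: d1:17  d2:5  d3:5  d4:5  d5:0  d6:0.
Shift Activity 2→2, Activity 3→3, Activity 4→6, Activity 5→2.
Schedule Activity 1@1, Activity 2@2, Activity 3@3, Activity 4@6, Activity 5@2: d1:5  d2:6  d3:5  d4:5  d5:5  d6:6 — peak 6.
Total tradesperson-days = 32 over 6 days ⇒ peak ≥ ⌈32/6⌉ = 6, so 6 is optimal.

6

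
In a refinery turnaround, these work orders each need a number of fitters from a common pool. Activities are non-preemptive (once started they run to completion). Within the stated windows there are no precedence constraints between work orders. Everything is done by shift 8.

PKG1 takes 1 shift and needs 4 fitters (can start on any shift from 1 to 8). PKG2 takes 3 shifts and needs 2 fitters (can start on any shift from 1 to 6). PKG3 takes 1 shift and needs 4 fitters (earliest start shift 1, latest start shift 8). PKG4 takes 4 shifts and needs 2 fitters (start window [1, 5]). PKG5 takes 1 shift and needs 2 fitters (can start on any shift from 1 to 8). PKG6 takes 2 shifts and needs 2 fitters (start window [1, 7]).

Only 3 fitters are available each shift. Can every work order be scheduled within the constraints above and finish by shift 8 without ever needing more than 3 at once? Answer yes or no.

no

Total fitter-shifts = 28; over 8 shifts the average is 28/8 > 3, so some shift must exceed 3.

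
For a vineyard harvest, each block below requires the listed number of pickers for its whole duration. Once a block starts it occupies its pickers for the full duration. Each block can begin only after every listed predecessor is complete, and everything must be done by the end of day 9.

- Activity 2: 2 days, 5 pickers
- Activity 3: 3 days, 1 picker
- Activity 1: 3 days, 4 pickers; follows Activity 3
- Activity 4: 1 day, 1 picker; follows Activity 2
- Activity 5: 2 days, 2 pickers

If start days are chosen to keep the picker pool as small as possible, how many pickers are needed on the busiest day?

5

Early-start (Activity 2@1, Activity 3@1, Activity 1@4, Activity 4@3, Activity 5@1) gives peak 8: d1:8  d2:8  d3:2  d4:4  d5:4  d6:4  d7:0  d8:0  d9:0.
Shift Activity 3→3, Activity 1→6, Activity 5→3.
Schedule Activity 2@1, Activity 3@3, Activity 1@6, Activity 4@3, Activity 5@3: d1:5  d2:5  d3:4  d4:3  d5:1  d6:4  d7:4  d8:4  d9:0 — peak 5.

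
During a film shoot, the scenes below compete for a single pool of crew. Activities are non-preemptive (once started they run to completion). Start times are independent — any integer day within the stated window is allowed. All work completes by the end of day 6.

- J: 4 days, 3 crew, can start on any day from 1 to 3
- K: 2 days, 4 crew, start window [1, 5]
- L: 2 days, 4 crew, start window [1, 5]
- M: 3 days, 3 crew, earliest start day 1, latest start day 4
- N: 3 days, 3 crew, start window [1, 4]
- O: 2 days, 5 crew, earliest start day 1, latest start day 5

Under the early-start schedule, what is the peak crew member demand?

22

Early-start schedule: J@1, K@1, L@1, M@1, N@1, O@1.
Load per day: day 1: 22, day 2: 22, day 3: 9, day 4: 3, day 5: 0, day 6: 0.
Peak is 22.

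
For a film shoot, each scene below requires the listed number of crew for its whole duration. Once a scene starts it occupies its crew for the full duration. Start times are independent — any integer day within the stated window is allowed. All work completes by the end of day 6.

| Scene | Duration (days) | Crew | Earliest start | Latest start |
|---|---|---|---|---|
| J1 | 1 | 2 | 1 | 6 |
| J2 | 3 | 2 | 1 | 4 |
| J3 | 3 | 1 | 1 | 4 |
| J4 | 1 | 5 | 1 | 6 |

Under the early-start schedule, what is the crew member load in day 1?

10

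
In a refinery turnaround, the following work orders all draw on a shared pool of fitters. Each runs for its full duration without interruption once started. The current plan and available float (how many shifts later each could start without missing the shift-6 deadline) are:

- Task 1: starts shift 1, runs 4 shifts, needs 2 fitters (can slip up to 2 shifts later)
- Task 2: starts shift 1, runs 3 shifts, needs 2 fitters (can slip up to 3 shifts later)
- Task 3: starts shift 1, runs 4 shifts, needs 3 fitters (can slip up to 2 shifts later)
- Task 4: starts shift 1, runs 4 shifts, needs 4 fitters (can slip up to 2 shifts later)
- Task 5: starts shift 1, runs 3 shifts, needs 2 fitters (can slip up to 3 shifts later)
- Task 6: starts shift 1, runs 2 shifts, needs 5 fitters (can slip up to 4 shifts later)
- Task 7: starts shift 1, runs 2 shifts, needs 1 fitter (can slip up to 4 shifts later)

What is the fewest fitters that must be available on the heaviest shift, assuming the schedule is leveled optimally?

Early-start (Task 1@1, Task 2@1, Task 3@1, Task 4@1, Task 5@1, Task 6@1, Task 7@1) gives peak 19: s1:19  s2:19  s3:13  s4:9  s5:0  s6:0.
Shift Task 5→4, Task 6→5, Task 7→5.
Schedule Task 1@1, Task 2@1, Task 3@1, Task 4@1, Task 5@4, Task 6@5, Task 7@5: s1:11  s2:11  s3:11  s4:11  s5:8  s6:8 — peak 11.

11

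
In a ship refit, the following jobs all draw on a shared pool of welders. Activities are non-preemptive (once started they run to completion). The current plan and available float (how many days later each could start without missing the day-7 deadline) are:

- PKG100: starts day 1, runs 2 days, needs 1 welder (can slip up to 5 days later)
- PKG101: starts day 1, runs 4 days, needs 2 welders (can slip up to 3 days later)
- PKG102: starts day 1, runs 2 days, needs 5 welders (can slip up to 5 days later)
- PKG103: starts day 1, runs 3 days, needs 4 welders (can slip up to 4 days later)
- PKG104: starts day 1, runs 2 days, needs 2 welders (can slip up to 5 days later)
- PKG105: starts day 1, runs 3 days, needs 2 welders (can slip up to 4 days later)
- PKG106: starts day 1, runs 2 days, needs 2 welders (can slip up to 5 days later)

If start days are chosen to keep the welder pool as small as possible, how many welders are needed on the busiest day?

Early-start (PKG100@1, PKG101@1, PKG102@1, PKG103@1, PKG104@1, PKG105@1, PKG106@1) gives peak 18: d1:18  d2:18  d3:8  d4:2  d5:0  d6:0  d7:0.
Shift PKG102→3, PKG103→5, PKG105→5.
Schedule PKG100@1, PKG101@1, PKG102@3, PKG103@5, PKG104@1, PKG105@5, PKG106@1: d1:7  d2:7  d3:7  d4:7  d5:6  d6:6  d7:6 — peak 7.
Total welder-days = 46 over 7 days ⇒ peak ≥ ⌈46/7⌉ = 7, so 7 is optimal.

7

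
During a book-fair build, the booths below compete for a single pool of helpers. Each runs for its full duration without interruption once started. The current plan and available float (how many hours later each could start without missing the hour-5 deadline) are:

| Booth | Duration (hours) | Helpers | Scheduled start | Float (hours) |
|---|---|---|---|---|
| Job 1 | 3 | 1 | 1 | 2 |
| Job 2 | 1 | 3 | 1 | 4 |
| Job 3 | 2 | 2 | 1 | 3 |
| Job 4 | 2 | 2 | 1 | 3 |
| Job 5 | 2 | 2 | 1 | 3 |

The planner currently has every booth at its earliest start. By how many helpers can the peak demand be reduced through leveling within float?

6

Early-start peak: h1:10  h2:7  h3:1  h4:0  h5:0 ⇒ 10.
Leveled (Job 1@1, Job 2@1, Job 3@2, Job 4@4, Job 5@4): h1:4  h2:3  h3:3  h4:4  h5:4 ⇒ 4.
Reduction 10 − 4 = 6.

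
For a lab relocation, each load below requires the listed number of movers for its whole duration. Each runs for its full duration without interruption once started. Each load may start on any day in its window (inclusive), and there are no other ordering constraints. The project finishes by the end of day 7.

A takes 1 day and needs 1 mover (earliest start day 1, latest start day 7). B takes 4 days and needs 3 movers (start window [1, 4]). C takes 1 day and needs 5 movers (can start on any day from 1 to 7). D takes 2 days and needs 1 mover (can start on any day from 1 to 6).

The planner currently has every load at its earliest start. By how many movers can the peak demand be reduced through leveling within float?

5

Early-start peak: d1:10  d2:4  d3:3  d4:3  d5:0  d6:0  d7:0 ⇒ 10.
Leveled (A@1, B@1, C@5, D@1): d1:5  d2:4  d3:3  d4:3  d5:5  d6:0  d7:0 ⇒ 5.
Reduction 10 − 5 = 5.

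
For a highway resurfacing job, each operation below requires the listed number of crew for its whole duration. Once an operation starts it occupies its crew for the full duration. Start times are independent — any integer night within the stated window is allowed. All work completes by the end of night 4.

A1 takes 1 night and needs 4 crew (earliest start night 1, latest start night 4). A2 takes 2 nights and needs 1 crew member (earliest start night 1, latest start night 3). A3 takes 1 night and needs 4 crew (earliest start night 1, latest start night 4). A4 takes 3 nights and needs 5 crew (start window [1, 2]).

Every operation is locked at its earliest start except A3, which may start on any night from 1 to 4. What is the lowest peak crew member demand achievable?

10

A3@1: n1:14  n2:6  n3:5  n4:0 → peak 14
A3@2: n1:10  n2:10  n3:5  n4:0 → peak 10
A3@3: n1:10  n2:6  n3:9  n4:0 → peak 10
A3@4: n1:10  n2:6  n3:5  n4:4 → peak 10
Best is A3@2, peak 10.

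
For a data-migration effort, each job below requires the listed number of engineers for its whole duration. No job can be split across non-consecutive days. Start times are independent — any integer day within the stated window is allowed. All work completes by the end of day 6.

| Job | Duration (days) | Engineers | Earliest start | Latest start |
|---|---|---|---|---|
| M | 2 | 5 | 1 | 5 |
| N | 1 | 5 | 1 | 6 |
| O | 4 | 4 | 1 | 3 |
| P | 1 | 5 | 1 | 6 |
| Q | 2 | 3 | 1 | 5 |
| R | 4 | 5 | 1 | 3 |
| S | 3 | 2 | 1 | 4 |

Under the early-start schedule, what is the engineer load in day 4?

At early start, day 4 has: O, R.
Demand: 4 + 5 = 9.

9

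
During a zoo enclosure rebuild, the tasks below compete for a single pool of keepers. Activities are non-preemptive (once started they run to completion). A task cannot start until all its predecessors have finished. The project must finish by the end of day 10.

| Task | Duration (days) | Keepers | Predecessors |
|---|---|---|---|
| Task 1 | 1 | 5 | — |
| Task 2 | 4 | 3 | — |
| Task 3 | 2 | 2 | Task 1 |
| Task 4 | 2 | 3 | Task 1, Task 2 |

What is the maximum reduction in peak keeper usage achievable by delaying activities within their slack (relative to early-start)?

3

Early-start peak: d1:8  d2:5  d3:5  d4:3  d5:3  d6:3  d7:0  d8:0  d9:0  d10:0 ⇒ 8.
Leveled (Task 1@1, Task 2@2, Task 3@2, Task 4@6): d1:5  d2:5  d3:5  d4:3  d5:3  d6:3  d7:3  d8:0  d9:0  d10:0 ⇒ 5.
Reduction 8 − 5 = 3.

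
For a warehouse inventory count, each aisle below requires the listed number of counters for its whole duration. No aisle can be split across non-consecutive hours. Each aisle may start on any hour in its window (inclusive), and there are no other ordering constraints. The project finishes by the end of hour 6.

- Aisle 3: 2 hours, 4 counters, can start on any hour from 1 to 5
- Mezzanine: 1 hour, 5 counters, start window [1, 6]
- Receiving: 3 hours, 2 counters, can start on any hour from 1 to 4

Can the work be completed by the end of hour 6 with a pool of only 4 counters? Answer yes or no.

The minimum achievable peak is 5; 4 < 5, so no feasible schedule stays within the cap.

no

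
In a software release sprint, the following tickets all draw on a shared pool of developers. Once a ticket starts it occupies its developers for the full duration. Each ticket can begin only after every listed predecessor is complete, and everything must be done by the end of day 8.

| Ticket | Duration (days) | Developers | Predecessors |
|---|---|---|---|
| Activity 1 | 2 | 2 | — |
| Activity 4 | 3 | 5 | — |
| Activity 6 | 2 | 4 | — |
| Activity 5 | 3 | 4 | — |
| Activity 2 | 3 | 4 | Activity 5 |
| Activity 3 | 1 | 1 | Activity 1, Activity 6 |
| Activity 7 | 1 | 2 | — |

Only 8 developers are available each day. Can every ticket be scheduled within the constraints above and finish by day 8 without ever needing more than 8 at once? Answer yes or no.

no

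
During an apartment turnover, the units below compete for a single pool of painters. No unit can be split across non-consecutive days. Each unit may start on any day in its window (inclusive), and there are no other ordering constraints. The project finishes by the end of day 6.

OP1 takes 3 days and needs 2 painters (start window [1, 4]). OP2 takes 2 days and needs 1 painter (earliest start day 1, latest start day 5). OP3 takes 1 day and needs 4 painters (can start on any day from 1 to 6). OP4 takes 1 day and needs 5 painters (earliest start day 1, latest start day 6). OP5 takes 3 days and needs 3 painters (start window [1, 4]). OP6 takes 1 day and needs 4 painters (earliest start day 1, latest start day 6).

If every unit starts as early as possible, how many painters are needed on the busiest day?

Early-start schedule: OP1@1, OP2@1, OP3@1, OP4@1, OP5@1, OP6@1.
Load per day: day 1: 19, day 2: 6, day 3: 5, day 4: 0, day 5: 0, day 6: 0.
Peak is 19.

19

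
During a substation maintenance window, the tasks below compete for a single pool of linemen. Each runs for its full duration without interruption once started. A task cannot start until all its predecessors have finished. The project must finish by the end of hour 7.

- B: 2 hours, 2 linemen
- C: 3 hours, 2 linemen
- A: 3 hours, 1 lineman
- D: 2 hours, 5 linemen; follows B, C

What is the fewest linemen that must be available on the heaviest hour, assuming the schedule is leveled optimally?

5

Schedule B@1, C@1, A@1, D@4: h1:5  h2:5  h3:3  h4:5  h5:5  h6:0  h7:0 — peak 5.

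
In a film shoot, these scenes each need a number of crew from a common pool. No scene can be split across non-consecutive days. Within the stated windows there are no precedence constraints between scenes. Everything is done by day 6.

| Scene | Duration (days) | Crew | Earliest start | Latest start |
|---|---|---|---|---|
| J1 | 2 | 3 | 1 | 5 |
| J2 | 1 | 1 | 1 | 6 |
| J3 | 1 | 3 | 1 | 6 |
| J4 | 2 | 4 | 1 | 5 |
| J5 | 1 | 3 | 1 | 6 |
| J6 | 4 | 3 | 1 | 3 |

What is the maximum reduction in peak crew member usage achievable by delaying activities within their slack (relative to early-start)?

Early-start peak: d1:17  d2:10  d3:3  d4:3  d5:0  d6:0 ⇒ 17.
Leveled (J1@1, J2@5, J3@3, J4@5, J5@4, J6@1): d1:6  d2:6  d3:6  d4:6  d5:5  d6:4 ⇒ 6.
Reduction 17 − 6 = 11.

11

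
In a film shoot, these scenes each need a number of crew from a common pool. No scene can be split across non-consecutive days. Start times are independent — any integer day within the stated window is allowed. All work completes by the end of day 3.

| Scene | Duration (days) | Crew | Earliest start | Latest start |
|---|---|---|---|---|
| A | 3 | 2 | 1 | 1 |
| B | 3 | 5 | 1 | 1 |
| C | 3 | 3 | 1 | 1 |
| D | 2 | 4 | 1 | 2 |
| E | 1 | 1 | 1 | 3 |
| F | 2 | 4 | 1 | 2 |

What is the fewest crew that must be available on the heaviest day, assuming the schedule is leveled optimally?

18

Early-start (A@1, B@1, C@1, D@1, E@1, F@1) gives peak 19: d1:19  d2:18  d3:10.
Shift F→2.
Schedule A@1, B@1, C@1, D@1, E@1, F@2: d1:15  d2:18  d3:14 — peak 18.
No arrangement of the 12 feasible schedules does better.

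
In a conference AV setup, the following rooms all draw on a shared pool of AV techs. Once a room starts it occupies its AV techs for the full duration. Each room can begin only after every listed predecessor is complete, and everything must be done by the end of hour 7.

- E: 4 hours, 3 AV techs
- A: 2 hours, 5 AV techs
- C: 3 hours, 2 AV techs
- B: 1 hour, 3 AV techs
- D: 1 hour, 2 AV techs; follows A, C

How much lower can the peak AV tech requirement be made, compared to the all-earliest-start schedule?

8

Early-start peak: h1:13  h2:10  h3:5  h4:5  h5:0  h6:0  h7:0 ⇒ 13.
Leveled (E@1, A@5, C@1, B@7, D@7): h1:5  h2:5  h3:5  h4:3  h5:5  h6:5  h7:5 ⇒ 5.
Reduction 13 − 5 = 8.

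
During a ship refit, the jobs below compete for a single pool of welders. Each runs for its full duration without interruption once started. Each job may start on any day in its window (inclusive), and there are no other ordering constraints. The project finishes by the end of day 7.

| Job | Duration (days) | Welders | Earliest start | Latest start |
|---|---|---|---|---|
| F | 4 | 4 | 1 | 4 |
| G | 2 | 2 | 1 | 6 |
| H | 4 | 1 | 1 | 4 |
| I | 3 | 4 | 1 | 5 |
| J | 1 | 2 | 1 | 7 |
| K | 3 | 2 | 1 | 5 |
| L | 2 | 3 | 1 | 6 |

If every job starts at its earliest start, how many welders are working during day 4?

5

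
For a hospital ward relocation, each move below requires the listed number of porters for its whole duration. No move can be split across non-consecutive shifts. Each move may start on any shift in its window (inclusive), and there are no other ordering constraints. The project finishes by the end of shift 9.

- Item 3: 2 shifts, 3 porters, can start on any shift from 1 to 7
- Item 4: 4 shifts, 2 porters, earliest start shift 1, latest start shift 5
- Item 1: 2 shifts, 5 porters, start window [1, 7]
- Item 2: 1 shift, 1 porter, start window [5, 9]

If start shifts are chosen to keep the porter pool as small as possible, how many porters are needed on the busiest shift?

Early-start (Item 3@1, Item 4@1, Item 1@1, Item 2@5) gives peak 10: s1:10  s2:10  s3:2  s4:2  s5:1  s6:0  s7:0  s8:0  s9:0.
Shift Item 1→5, Item 2→7.
Schedule Item 3@1, Item 4@1, Item 1@5, Item 2@7: s1:5  s2:5  s3:2  s4:2  s5:5  s6:5  s7:1  s8:0  s9:0 — peak 5.

5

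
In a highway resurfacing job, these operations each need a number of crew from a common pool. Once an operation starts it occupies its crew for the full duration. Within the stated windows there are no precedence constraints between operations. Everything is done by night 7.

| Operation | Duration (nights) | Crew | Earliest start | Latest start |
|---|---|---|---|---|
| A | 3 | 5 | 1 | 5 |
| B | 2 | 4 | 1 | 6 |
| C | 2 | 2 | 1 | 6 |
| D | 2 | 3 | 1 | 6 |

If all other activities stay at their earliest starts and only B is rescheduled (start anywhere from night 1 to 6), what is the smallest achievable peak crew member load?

B@1: n1:14  n2:14  n3:5  n4:0  n5:0  n6:0  n7:0 → peak 14
B@2: n1:10  n2:14  n3:9  n4:0  n5:0  n6:0  n7:0 → peak 14
B@3: n1:10  n2:10  n3:9  n4:4  n5:0  n6:0  n7:0 → peak 10
B@4: n1:10  n2:10  n3:5  n4:4  n5:4  n6:0  n7:0 → peak 10
B@5: n1:10  n2:10  n3:5  n4:0  n5:4  n6:4  n7:0 → peak 10
B@6: n1:10  n2:10  n3:5  n4:0  n5:0  n6:4  n7:4 → peak 10
Best is B@3, peak 10.

10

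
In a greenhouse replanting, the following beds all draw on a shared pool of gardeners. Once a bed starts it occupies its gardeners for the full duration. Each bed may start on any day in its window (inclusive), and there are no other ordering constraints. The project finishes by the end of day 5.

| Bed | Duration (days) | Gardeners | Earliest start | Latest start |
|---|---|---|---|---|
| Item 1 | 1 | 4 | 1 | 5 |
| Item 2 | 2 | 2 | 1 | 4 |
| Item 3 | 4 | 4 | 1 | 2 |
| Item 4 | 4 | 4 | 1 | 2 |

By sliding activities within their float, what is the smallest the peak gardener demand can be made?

Early-start (Item 1@1, Item 2@1, Item 3@1, Item 4@1) gives peak 14: d1:14  d2:10  d3:8  d4:8  d5:0.
Shift Item 4→2.
Schedule Item 1@1, Item 2@1, Item 3@1, Item 4@2: d1:10  d2:10  d3:8  d4:8  d5:4 — peak 10.

10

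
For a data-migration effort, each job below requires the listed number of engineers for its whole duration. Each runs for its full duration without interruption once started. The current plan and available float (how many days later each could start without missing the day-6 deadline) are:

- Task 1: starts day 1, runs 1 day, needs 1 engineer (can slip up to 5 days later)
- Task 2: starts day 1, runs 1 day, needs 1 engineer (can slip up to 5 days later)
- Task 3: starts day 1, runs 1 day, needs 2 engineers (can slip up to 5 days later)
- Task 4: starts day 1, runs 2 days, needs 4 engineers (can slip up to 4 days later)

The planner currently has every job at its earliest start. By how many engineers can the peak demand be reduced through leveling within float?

Early-start peak: d1:8  d2:4  d3:0  d4:0  d5:0  d6:0 ⇒ 8.
Leveled (Task 1@1, Task 2@1, Task 3@1, Task 4@2): d1:4  d2:4  d3:4  d4:0  d5:0  d6:0 ⇒ 4.
Reduction 8 − 4 = 4.

4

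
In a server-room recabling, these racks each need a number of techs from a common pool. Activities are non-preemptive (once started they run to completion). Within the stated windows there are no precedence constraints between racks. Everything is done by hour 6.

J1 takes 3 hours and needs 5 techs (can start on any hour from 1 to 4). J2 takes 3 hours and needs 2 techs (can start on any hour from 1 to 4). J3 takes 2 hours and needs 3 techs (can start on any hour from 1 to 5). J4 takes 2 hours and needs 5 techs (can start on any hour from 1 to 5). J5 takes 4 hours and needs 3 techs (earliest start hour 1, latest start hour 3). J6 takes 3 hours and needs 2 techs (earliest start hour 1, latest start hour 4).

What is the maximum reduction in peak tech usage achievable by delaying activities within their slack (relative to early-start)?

10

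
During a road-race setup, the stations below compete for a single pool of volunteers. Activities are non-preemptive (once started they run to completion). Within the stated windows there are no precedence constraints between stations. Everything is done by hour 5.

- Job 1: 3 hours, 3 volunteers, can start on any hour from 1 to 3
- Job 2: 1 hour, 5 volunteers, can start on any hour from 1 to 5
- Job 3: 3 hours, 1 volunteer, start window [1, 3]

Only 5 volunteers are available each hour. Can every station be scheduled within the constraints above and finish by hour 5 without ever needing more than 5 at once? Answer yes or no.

Schedule Job 1@1, Job 2@4, Job 3@1: h1:4  h2:4  h3:4  h4:5  h5:0 — peak 5 ≤ 5.

yes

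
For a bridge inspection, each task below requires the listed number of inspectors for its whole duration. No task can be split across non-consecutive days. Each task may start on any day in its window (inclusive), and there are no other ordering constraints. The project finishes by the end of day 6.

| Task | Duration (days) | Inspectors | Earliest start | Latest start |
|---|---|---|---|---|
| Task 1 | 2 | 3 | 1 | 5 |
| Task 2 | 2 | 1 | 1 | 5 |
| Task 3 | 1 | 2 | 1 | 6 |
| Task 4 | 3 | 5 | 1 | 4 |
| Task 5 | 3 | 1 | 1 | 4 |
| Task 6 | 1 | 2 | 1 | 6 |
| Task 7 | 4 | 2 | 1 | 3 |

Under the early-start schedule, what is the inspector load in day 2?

At early start, day 2 has: Task 1, Task 2, Task 4, Task 5, Task 7.
Demand: 3 + 1 + 5 + 1 + 2 = 12.

12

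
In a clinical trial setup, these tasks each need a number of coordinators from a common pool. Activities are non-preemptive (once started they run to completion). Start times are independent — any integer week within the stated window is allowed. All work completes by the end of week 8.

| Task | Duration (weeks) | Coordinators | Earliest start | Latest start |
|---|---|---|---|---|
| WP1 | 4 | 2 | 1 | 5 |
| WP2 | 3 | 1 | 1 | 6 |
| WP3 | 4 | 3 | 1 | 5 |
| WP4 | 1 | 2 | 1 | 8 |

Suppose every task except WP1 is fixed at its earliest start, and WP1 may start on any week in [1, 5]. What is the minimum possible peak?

6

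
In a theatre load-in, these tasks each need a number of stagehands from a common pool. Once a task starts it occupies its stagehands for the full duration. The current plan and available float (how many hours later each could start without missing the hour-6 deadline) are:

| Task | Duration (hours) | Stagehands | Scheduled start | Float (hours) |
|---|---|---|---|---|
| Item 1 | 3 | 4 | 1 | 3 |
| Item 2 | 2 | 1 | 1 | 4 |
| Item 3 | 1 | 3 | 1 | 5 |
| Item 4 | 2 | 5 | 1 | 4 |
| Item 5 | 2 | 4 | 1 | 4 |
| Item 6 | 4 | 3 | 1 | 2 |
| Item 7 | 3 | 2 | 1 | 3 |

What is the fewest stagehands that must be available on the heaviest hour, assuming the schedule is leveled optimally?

9

Early-start (Item 1@1, Item 2@1, Item 3@1, Item 4@1, Item 5@1, Item 6@1, Item 7@1) gives peak 22: h1:22  h2:19  h3:9  h4:3  h5:0  h6:0.
Shift Item 2→3, Item 3→4, Item 5→5, Item 6→3, Item 7→4.
Schedule Item 1@1, Item 2@3, Item 3@4, Item 4@1, Item 5@5, Item 6@3, Item 7@4: h1:9  h2:9  h3:8  h4:9  h5:9  h6:9 — peak 9.
Total stagehand-hours = 53 over 6 hours ⇒ peak ≥ ⌈53/6⌉ = 9, so 9 is optimal.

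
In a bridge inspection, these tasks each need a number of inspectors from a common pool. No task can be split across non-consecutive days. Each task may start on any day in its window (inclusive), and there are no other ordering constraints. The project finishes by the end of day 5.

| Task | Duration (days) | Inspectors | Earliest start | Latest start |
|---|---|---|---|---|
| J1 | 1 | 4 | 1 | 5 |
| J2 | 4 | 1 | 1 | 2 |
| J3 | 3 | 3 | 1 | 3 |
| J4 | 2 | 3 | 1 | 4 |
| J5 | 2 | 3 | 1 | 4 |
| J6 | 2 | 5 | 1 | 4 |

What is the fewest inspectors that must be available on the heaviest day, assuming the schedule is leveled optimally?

9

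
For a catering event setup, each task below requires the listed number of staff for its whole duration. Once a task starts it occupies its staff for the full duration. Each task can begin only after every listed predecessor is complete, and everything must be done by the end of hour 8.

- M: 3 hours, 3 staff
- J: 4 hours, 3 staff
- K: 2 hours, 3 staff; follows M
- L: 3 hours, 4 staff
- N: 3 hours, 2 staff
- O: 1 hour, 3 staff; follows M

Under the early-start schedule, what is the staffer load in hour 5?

3

At early start, hour 5 has: K.
Demand: 3 = 3.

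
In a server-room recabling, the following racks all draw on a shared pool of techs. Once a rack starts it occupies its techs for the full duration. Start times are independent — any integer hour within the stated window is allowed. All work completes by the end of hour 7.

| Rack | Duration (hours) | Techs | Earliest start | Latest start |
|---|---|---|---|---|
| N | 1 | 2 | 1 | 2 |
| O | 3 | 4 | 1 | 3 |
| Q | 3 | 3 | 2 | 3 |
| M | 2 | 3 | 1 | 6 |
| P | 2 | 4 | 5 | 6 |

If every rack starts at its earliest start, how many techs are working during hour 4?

3

At early start, hour 4 has: Q.
Demand: 3 = 3.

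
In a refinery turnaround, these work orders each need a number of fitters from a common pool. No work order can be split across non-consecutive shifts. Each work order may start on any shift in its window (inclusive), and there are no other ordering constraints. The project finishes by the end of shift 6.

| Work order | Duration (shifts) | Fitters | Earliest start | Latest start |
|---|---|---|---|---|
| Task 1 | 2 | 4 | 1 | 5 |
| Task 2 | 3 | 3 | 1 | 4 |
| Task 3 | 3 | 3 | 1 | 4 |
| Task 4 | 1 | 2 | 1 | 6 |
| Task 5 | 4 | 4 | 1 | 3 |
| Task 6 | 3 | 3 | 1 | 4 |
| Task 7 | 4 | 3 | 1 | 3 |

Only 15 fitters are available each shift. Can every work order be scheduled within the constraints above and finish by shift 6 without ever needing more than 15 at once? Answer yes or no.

yes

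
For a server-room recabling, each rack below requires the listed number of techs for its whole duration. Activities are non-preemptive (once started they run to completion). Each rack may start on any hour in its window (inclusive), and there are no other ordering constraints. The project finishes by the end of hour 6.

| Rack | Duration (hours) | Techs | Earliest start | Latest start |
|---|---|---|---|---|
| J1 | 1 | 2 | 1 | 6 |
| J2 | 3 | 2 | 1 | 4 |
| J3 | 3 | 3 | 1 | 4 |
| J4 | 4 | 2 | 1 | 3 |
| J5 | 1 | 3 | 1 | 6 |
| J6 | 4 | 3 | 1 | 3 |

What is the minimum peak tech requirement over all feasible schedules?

8

Early-start (J1@1, J2@1, J3@1, J4@1, J5@1, J6@1) gives peak 15: h1:15  h2:10  h3:10  h4:5  h5:0  h6:0.
Shift J3→4, J5→2, J6→3.
Schedule J1@1, J2@1, J3@4, J4@1, J5@2, J6@3: h1:6  h2:7  h3:7  h4:8  h5:6  h6:6 — peak 8.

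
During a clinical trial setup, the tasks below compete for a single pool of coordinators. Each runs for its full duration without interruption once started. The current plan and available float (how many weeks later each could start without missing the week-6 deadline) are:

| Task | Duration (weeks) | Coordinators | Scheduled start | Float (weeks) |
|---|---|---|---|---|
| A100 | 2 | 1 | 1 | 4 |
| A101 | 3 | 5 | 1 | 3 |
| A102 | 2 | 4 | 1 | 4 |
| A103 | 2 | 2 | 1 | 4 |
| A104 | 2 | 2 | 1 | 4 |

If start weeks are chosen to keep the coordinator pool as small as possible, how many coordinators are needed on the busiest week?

Early-start (A100@1, A101@1, A102@1, A103@1, A104@1) gives peak 14: w1:14  w2:14  w3:5  w4:0  w5:0  w6:0.
Shift A102→4, A103→3, A104→5.
Schedule A100@1, A101@1, A102@4, A103@3, A104@5: w1:6  w2:6  w3:7  w4:6  w5:6  w6:2 — peak 7.

7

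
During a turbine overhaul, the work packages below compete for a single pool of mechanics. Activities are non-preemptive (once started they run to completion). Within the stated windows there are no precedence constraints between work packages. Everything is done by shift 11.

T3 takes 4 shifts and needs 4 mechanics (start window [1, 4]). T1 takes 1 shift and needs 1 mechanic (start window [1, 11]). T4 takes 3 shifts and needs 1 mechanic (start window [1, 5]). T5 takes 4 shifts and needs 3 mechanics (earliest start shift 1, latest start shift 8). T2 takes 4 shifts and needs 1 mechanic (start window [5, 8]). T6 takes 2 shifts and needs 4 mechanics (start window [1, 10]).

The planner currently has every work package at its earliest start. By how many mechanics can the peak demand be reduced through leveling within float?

8

Early-start peak: s1:13  s2:12  s3:8  s4:7  s5:1  s6:1  s7:1  s8:1  s9:0  s10:0  s11:0 ⇒ 13.
Leveled (T3@1, T1@1, T4@2, T5@5, T2@5, T6@9): s1:5  s2:5  s3:5  s4:5  s5:4  s6:4  s7:4  s8:4  s9:4  s10:4  s11:0 ⇒ 5.
Reduction 13 − 5 = 8.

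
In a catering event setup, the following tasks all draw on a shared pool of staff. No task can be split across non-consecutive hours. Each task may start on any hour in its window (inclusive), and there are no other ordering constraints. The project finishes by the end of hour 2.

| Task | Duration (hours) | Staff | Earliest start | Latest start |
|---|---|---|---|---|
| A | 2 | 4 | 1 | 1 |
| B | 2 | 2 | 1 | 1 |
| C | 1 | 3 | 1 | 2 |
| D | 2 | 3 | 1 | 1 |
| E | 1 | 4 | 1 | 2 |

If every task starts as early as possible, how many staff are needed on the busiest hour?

Early-start schedule: A@1, B@1, C@1, D@1, E@1.
Load per hour: hour 1: 16, hour 2: 9.
Peak is 16.

16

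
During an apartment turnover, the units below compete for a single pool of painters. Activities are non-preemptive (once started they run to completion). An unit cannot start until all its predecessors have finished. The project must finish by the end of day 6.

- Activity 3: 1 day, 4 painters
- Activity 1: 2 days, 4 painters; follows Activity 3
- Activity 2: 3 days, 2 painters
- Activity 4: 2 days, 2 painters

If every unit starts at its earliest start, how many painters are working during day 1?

8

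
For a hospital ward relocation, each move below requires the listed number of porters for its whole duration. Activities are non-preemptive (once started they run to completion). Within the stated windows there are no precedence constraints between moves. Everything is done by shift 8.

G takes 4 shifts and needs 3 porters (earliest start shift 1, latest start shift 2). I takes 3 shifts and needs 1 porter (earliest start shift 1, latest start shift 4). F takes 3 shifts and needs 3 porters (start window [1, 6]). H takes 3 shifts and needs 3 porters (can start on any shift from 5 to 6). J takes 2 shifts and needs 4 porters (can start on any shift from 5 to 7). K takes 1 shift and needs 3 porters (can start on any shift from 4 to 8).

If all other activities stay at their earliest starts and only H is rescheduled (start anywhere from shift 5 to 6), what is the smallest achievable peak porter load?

7

H@5: s1:7  s2:7  s3:7  s4:6  s5:7  s6:7  s7:3  s8:0 → peak 7
H@6: s1:7  s2:7  s3:7  s4:6  s5:4  s6:7  s7:3  s8:3 → peak 7
Best is H@5, peak 7.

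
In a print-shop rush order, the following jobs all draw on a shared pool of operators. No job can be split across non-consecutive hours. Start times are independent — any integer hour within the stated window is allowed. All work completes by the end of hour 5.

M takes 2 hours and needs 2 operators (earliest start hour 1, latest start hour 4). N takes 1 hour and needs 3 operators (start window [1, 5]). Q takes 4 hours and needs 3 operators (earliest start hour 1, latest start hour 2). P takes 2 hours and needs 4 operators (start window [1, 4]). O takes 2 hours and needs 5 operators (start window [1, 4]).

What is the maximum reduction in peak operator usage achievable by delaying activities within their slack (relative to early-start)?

8

Early-start peak: h1:17  h2:14  h3:3  h4:3  h5:0 ⇒ 17.
Leveled (M@1, N@1, Q@1, P@2, O@4): h1:8  h2:9  h3:7  h4:8  h5:5 ⇒ 9.
Reduction 17 − 9 = 8.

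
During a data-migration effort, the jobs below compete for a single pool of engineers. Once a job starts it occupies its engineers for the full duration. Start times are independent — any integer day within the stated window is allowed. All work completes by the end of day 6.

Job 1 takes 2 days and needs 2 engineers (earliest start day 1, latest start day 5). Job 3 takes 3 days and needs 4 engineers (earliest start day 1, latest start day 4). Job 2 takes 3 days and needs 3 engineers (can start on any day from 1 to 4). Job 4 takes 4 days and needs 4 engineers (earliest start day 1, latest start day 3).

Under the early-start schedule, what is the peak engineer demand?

Early-start schedule: Job 1@1, Job 3@1, Job 2@1, Job 4@1.
Load per day: day 1: 13, day 2: 13, day 3: 11, day 4: 4, day 5: 0, day 6: 0.
Peak is 13.

13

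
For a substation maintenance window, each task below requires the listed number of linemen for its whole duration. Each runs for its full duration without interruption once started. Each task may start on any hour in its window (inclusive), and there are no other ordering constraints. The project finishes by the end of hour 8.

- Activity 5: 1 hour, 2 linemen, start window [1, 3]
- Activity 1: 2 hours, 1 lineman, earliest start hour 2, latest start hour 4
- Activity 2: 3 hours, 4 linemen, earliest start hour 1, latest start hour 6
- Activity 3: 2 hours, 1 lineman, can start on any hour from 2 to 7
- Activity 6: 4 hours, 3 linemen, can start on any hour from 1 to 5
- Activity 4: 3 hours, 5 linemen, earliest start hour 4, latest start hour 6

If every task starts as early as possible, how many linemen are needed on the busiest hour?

9

Early-start schedule: Activity 5@1, Activity 1@2, Activity 2@1, Activity 3@2, Activity 6@1, Activity 4@4.
Load per hour: hour 1: 9, hour 2: 9, hour 3: 9, hour 4: 8, hour 5: 5, hour 6: 5, hour 7: 0, hour 8: 0.
Peak is 9.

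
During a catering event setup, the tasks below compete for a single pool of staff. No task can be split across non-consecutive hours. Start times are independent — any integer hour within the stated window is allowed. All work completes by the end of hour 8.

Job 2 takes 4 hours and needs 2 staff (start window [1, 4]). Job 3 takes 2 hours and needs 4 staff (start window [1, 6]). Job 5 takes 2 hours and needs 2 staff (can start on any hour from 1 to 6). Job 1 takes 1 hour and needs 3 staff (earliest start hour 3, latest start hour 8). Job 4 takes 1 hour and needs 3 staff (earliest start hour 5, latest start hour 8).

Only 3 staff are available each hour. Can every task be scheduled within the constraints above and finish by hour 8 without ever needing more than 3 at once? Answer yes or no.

no

Total staffer-hours = 26; over 8 hours the average is 26/8 > 3, so some hour must exceed 3.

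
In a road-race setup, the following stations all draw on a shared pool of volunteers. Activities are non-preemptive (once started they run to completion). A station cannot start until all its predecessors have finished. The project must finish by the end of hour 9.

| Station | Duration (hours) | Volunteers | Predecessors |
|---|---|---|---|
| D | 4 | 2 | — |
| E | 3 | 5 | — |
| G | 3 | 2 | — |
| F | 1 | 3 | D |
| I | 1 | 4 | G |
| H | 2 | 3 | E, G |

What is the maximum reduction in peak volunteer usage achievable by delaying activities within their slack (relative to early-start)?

Early-start peak: h1:9  h2:9  h3:9  h4:9  h5:6  h6:0  h7:0  h8:0  h9:0 ⇒ 9.
Leveled (D@1, E@5, G@1, F@8, I@4, H@8): h1:4  h2:4  h3:4  h4:6  h5:5  h6:5  h7:5  h8:6  h9:3 ⇒ 6.
Reduction 9 − 6 = 3.

3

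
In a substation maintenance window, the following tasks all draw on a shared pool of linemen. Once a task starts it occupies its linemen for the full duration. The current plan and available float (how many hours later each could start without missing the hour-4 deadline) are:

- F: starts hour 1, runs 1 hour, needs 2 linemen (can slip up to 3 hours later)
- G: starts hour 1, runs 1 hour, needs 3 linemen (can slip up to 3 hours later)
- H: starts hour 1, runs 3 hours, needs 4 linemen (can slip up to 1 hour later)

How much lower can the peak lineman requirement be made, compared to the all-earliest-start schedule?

Early-start peak: h1:9  h2:4  h3:4  h4:0 ⇒ 9.
Leveled (F@1, G@1, H@2): h1:5  h2:4  h3:4  h4:4 ⇒ 5.
Reduction 9 − 5 = 4.

4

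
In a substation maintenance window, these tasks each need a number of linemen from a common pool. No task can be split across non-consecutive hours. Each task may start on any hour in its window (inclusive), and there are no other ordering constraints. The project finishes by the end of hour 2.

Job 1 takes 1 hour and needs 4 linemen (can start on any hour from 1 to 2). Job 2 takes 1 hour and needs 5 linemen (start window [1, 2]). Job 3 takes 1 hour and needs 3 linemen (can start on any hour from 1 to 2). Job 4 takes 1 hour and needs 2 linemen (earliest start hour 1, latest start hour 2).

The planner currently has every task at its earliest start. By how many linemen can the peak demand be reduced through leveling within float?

7

Early-start peak: h1:14  h2:0 ⇒ 14.
Leveled (Job 1@1, Job 2@2, Job 3@1, Job 4@2): h1:7  h2:7 ⇒ 7.
Reduction 14 − 7 = 7.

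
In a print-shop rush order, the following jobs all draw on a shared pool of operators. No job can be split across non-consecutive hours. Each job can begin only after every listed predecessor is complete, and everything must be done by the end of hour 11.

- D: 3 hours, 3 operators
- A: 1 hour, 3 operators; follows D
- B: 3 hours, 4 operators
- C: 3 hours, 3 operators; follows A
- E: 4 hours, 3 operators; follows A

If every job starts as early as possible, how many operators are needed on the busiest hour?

Early-start schedule: D@1, A@4, B@1, C@5, E@5.
Load per hour: hour 1: 7, hour 2: 7, hour 3: 7, hour 4: 3, hour 5: 6, hour 6: 6, hour 7: 6, hour 8: 3, hour 9: 0, hour 10: 0, hour 11: 0.
Peak is 7.

7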